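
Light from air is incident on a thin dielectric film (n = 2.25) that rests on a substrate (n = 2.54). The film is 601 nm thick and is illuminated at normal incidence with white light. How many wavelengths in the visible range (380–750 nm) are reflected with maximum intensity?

Top surface (1.0 → 2.25): reflection off a higher-index medium gives a half-wave phase shift.
Ray reflecting at the bottom interface goes from n = 2.25 toward n = 2.54: a half-wave phase shift.
Net: no relative phase inversion (both shifts match).
With no net inversion, constructive interference in reflection requires 2 n t = m λ.
λ = 2 n t / m = 2705 / m nm.
m=3: 902 nm (IR); m=4: 676 nm (visible); m=5: 541 nm (visible); m=6: 451 nm (visible); m=7: 386 nm (visible); m=8: 338 nm (UV).

4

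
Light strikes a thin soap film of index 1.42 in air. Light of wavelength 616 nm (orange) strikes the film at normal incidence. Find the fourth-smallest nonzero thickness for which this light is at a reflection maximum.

Ray reflecting at the top interface goes from n = 1.0 toward n = 1.42: a half-wave phase shift.
Bottom surface (1.42 → 1.0): reflection off a lower-index medium gives no phase shift.
Net: one phase inversion between the two reflected rays.
With one net inversion, constructive interference in reflection requires 2 n t = (m + ½) λ.
The fourth-smallest nonzero thickness corresponds to m = 3: t = (m + ½) λ / (2 n) = 3.50 × 616 / (2 × 1.42) = 759 nm.

759 nm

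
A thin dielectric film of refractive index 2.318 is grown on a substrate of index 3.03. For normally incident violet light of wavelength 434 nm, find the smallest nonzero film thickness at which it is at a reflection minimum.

46.8 nm

At the upper boundary (n = 1.0 to n = 2.318) the reflected ray undergoes a half-wave phase shift.
At the lower boundary (n = 2.318 to n = 3.03) the reflected ray undergoes a half-wave phase shift.
Zero or two π shifts → no net half-wave offset.
With no net inversion, destructive interference in reflection requires 2 n t = (m + ½) λ.
Minimum at m = 0: t = λ / (4 n) = 434 / (4 × 2.318) = 46.8 nm.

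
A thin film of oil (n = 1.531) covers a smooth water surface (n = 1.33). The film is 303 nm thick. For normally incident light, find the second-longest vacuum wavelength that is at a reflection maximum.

619 nm

At the upper boundary (n = 1.0 to n = 1.531) the reflected ray undergoes a half-wave phase shift.
Bottom surface (1.531 → 1.33): reflection off a lower-index medium gives no phase shift.
Exactly one π shift → a net half-wave offset.
For strong reflection here: 2 n t = (m + ½) λ.
λ = 2 n t / (m + ½). The second-longest wavelength is m = 1: λ = 2 × 1.531 × 303 / 1.50 = 619 nm.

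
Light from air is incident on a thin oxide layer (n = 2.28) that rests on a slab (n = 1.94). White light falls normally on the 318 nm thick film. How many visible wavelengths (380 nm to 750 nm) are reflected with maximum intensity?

Ray reflecting at the top interface goes from n = 1.0 toward n = 2.28: a half-wave phase shift.
At the lower boundary (n = 2.28 to n = 1.94) the reflected ray undergoes no phase shift.
Exactly one π shift → a net half-wave offset.
So the condition for constructive reflection is 2 n t = (m + ½) λ.
λ = 2 n t / (m + ½) = 1450 / (m + ½) nm.
m=1: 967 nm (IR); m=2: 580 nm (visible); m=3: 414 nm (visible); m=4: 322 nm (UV).

2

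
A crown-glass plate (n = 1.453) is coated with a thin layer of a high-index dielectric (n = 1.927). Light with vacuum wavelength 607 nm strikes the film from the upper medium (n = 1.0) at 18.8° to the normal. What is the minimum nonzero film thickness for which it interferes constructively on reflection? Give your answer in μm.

Top surface (1.0 → 1.927): reflection off a higher-index medium gives a half-wave phase shift.
Bottom surface (1.927 → 1.453): reflection off a lower-index medium gives no phase shift.
Exactly one π shift → a net half-wave offset.
With one net inversion, constructive interference in reflection requires 2 n t cos θ_r = (m + ½) λ.
Snell's law: 1.0 sin 18.8° = 1.927 sin θ_r → sin θ_r = 0.167, cos θ_r = 0.986.
Minimum at m = 0: t = λ / (4 n cos θ_r) = 607 / (4 × 1.927 × 0.986) = 79.9 nm.

0.0799 μm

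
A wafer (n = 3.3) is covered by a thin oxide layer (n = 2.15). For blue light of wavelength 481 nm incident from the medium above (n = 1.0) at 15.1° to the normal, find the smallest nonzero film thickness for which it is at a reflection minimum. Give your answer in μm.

0.0563 μm

Ray reflecting at the top interface goes from n = 1.0 toward n = 2.15: a half-wave phase shift.
At the lower boundary (n = 2.15 to n = 3.3) the reflected ray undergoes a half-wave phase shift.
Zero or two π shifts → no net half-wave offset.
So the condition for destructive reflection is 2 n t cos θ_r = (m + ½) λ.
Snell's law: 1.0 sin 15.1° = 2.15 sin θ_r → sin θ_r = 0.121, cos θ_r = 0.993.
Minimum at m = 0: t = λ / (4 n cos θ_r) = 481 / (4 × 2.15 × 0.993) = 56.3 nm.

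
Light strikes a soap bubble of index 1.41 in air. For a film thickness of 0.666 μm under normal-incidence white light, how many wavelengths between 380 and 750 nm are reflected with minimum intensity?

2

Top surface (1.0 → 1.41): reflection off a higher-index medium gives a half-wave phase shift.
At the lower boundary (n = 1.41 to n = 1.0) the reflected ray undergoes no phase shift.
The two reflections differ by half a wavelength.
So the condition for destructive reflection is 2 n t = m λ.
λ = 2 n t / m = 1878 / m nm.
m=2: 939 nm (IR); m=3: 626 nm (visible); m=4: 470 nm (visible); m=5: 376 nm (UV).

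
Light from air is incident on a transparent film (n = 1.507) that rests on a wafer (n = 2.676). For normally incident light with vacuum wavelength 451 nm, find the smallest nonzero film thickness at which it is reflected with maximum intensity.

Ray reflecting at the top interface goes from n = 1.0 toward n = 1.507: a half-wave phase shift.
Bottom surface (1.507 → 2.676): reflection off a higher-index medium gives a half-wave phase shift.
Zero or two π shifts → no net half-wave offset.
For strong reflection here: 2 n t = m λ.
Minimum nonzero at m = 1: t = λ / (2 n) = 451 / (2 × 1.507) = 150 nm.

150 nm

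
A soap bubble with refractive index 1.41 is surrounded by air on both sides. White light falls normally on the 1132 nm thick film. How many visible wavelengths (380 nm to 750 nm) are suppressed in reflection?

4

Ray reflecting at the top interface goes from n = 1.0 toward n = 1.41: a half-wave phase shift.
At the lower boundary (n = 1.41 to n = 1.0) the reflected ray undergoes no phase shift.
Net: one phase inversion between the two reflected rays.
So the condition for destructive reflection is 2 n t = m λ.
λ = 2 n t / m = 3192 / m nm.
m=4: 798 nm (IR); m=5: 638 nm (visible); m=6: 532 nm (visible); m=7: 456 nm (visible); m=8: 399 nm (visible); m=9: 355 nm (UV).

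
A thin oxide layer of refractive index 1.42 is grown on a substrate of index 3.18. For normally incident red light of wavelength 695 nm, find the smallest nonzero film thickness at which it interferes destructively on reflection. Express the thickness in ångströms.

Ray reflecting at the top interface goes from n = 1.0 toward n = 1.42: a half-wave phase shift.
Bottom surface (1.42 → 3.18): reflection off a higher-index medium gives a half-wave phase shift.
Zero or two π shifts → no net half-wave offset.
With no net inversion, destructive interference in reflection requires 2 n t = (m + ½) λ.
Minimum at m = 0: t = λ / (4 n) = 695 / (4 × 1.42) = 122 nm.

1224 Å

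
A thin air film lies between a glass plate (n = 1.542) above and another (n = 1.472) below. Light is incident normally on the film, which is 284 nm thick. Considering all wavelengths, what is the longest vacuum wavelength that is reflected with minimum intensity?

At the upper boundary (n = 1.542 to n = 1.0) the reflected ray undergoes no phase shift.
Ray reflecting at the bottom interface goes from n = 1.0 toward n = 1.472: a half-wave phase shift.
The two reflections differ by half a wavelength.
For weak reflection here: 2 n t = m λ.
λ = 2 n t / m. The longest wavelength is m = 1: λ = 2 × 1.0 × 284 / 1.00 = 568 nm.

568 nm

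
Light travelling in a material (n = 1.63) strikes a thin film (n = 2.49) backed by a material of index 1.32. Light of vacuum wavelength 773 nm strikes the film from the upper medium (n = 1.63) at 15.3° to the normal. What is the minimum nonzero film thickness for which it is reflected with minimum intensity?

158 nm

Ray reflecting at the top interface goes from n = 1.63 toward n = 2.49: a half-wave phase shift.
Bottom surface (2.49 → 1.32): reflection off a lower-index medium gives no phase shift.
The two reflections differ by half a wavelength.
So the condition for destructive reflection is 2 n t cos θ_r = m λ.
Snell's law: 1.63 sin 15.3° = 2.49 sin θ_r → sin θ_r = 0.173, cos θ_r = 0.985.
Minimum nonzero at m = 1: t = λ / (2 n cos θ_r) = 773 / (2 × 2.49 × 0.985) = 158 nm.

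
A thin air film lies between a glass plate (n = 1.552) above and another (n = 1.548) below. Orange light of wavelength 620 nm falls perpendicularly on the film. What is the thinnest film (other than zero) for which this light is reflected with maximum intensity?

Top surface (1.552 → 1.0): reflection off a lower-index medium gives no phase shift.
Bottom surface (1.0 → 1.548): reflection off a higher-index medium gives a half-wave phase shift.
Exactly one π shift → a net half-wave offset.
For bright reflection here: 2 n t = (m + ½) λ.
Minimum at m = 0: t = λ / (4 n) = 620 / (4 × 1.0) = 155 nm.

155 nm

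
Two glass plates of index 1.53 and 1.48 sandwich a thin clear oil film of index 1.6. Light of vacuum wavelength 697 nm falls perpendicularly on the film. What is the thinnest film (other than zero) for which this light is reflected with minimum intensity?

218 nm

Ray reflecting at the top interface goes from n = 1.53 toward n = 1.6: a half-wave phase shift.
Bottom surface (1.6 → 1.48): reflection off a lower-index medium gives no phase shift.
The two reflections differ by half a wavelength.
For minimum reflection here: 2 n t = m λ.
Minimum nonzero at m = 1: t = λ / (2 n) = 697 / (2 × 1.6) = 218 nm.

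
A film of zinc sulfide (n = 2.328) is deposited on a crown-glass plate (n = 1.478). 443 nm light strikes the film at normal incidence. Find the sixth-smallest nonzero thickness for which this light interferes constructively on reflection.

523 nm

Top surface (1.0 → 2.328): reflection off a higher-index medium gives a half-wave phase shift.
Ray reflecting at the bottom interface goes from n = 2.328 toward n = 1.478: no phase shift.
The two reflections differ by half a wavelength.
For bright reflection here: 2 n t = (m + ½) λ.
The sixth-smallest nonzero thickness corresponds to m = 5: t = (m + ½) λ / (2 n) = 5.50 × 443 / (2 × 2.328) = 523 nm.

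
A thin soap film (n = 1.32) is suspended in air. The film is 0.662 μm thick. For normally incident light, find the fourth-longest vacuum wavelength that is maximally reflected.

Ray reflecting at the top interface goes from n = 1.0 toward n = 1.32: a half-wave phase shift.
Bottom surface (1.32 → 1.0): reflection off a lower-index medium gives no phase shift.
Net: one phase inversion between the two reflected rays.
For bright reflection here: 2 n t = (m + ½) λ.
λ = 2 n t / (m + ½). The fourth-longest wavelength is m = 3: λ = 2 × 1.32 × 662 / 3.50 = 499 nm.

499 nm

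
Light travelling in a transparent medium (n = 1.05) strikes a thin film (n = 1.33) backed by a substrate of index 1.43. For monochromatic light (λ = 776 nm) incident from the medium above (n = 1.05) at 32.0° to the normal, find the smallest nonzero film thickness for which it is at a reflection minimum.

161 nm

Ray reflecting at the top interface goes from n = 1.05 toward n = 1.33: a half-wave phase shift.
At the lower boundary (n = 1.33 to n = 1.43) the reflected ray undergoes a half-wave phase shift.
The two reflections carry the same phase change, so no net offset.
For weak reflection here: 2 n t cos θ_r = (m + ½) λ.
Snell's law: 1.05 sin 32.0° = 1.33 sin θ_r → sin θ_r = 0.418, cos θ_r = 0.908.
Minimum at m = 0: t = λ / (4 n cos θ_r) = 776 / (4 × 1.33 × 0.908) = 161 nm.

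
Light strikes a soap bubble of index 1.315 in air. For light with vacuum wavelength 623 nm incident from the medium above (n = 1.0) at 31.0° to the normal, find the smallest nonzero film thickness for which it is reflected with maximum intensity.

129 nm

Top surface (1.0 → 1.315): reflection off a higher-index medium gives a half-wave phase shift.
Bottom surface (1.315 → 1.0): reflection off a lower-index medium gives no phase shift.
The two reflections differ by half a wavelength.
For maximum reflection here: 2 n t cos θ_r = (m + ½) λ.
Snell's law: 1.0 sin 31.0° = 1.315 sin θ_r → sin θ_r = 0.392, cos θ_r = 0.920.
Minimum at m = 0: t = λ / (4 n cos θ_r) = 623 / (4 × 1.315 × 0.920) = 129 nm.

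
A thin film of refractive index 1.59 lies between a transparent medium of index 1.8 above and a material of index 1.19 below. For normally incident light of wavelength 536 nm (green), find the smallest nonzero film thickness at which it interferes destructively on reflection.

84.3 nm

Top surface (1.8 → 1.59): reflection off a lower-index medium gives no phase shift.
Bottom surface (1.59 → 1.19): reflection off a lower-index medium gives no phase shift.
Zero or two π shifts → no net half-wave offset.
With no net inversion, destructive interference in reflection requires 2 n t = (m + ½) λ.
Minimum at m = 0: t = λ / (4 n) = 536 / (4 × 1.59) = 84.3 nm.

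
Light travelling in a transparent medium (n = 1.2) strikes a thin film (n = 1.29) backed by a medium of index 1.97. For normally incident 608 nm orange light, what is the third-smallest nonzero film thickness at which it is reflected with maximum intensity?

707 nm

Ray reflecting at the top interface goes from n = 1.2 toward n = 1.29: a half-wave phase shift.
Ray reflecting at the bottom interface goes from n = 1.29 toward n = 1.97: a half-wave phase shift.
Net: no relative phase inversion (both shifts match).
With no net inversion, constructive interference in reflection requires 2 n t = m λ.
The third-smallest nonzero thickness corresponds to m = 3: t = m λ / (2 n) = 3.00 × 608 / (2 × 1.29) = 707 nm.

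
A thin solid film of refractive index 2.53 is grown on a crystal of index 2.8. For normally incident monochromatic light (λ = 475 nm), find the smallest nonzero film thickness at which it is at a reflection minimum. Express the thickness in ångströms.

469 Å

Ray reflecting at the top interface goes from n = 1.0 toward n = 2.53: a half-wave phase shift.
Ray reflecting at the bottom interface goes from n = 2.53 toward n = 2.8: a half-wave phase shift.
Net: no relative phase inversion (both shifts match).
For dark reflection here: 2 n t = (m + ½) λ.
Minimum at m = 0: t = λ / (4 n) = 475 / (4 × 2.53) = 46.9 nm.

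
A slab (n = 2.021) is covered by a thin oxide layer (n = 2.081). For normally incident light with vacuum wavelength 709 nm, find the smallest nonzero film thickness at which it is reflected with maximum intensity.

85.2 nm

Ray reflecting at the top interface goes from n = 1.0 toward n = 2.081: a half-wave phase shift.
At the lower boundary (n = 2.081 to n = 2.021) the reflected ray undergoes no phase shift.
Exactly one π shift → a net half-wave offset.
For strong reflection here: 2 n t = (m + ½) λ.
Minimum at m = 0: t = λ / (4 n) = 709 / (4 × 2.081) = 85.2 nm.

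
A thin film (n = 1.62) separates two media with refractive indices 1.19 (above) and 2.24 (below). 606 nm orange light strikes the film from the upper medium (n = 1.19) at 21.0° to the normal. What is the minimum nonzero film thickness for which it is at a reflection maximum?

194 nm

Top surface (1.19 → 1.62): reflection off a higher-index medium gives a half-wave phase shift.
Bottom surface (1.62 → 2.24): reflection off a higher-index medium gives a half-wave phase shift.
Net: no relative phase inversion (both shifts match).
With no net inversion, constructive interference in reflection requires 2 n t cos θ_r = m λ.
Snell's law: 1.19 sin 21.0° = 1.62 sin θ_r → sin θ_r = 0.263, cos θ_r = 0.965.
Minimum nonzero at m = 1: t = λ / (2 n cos θ_r) = 606 / (2 × 1.62 × 0.965) = 194 nm.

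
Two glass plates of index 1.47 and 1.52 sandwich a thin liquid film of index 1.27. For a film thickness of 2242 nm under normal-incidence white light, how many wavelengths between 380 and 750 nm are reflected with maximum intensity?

Ray reflecting at the top interface goes from n = 1.47 toward n = 1.27: no phase shift.
Bottom surface (1.27 → 1.52): reflection off a higher-index medium gives a half-wave phase shift.
Net: one phase inversion between the two reflected rays.
With one net inversion, constructive interference in reflection requires 2 n t = (m + ½) λ.
λ = 2 n t / (m + ½) = 5695 / (m + ½) nm.
m=7: 759 nm (IR); m=8: 670 nm (visible); m=9: 599 nm (visible); m=10: 542 nm (visible); m=11: 495 nm (visible); m=12: 456 nm (visible); m=13: 422 nm (visible); m=14: 393 nm (visible); m=15: 367 nm (UV).

7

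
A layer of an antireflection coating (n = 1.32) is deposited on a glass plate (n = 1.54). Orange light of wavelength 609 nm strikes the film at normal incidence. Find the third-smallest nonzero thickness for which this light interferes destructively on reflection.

577 nm

Top surface (1.0 → 1.32): reflection off a higher-index medium gives a half-wave phase shift.
At the lower boundary (n = 1.32 to n = 1.54) the reflected ray undergoes a half-wave phase shift.
The two reflections carry the same phase change, so no net offset.
For minimum reflection here: 2 n t = (m + ½) λ.
The third-smallest nonzero thickness corresponds to m = 2: t = (m + ½) λ / (2 n) = 2.50 × 609 / (2 × 1.32) = 577 nm.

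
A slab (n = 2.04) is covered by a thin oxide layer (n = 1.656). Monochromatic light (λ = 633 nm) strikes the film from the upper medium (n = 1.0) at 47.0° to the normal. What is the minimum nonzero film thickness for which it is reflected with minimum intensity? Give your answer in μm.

Top surface (1.0 → 1.656): reflection off a higher-index medium gives a half-wave phase shift.
Ray reflecting at the bottom interface goes from n = 1.656 toward n = 2.04: a half-wave phase shift.
The two reflections carry the same phase change, so no net offset.
With no net inversion, destructive interference in reflection requires 2 n t cos θ_r = (m + ½) λ.
Snell's law: 1.0 sin 47.0° = 1.656 sin θ_r → sin θ_r = 0.442, cos θ_r = 0.897.
Minimum at m = 0: t = λ / (4 n cos θ_r) = 633 / (4 × 1.656 × 0.897) = 107 nm.

0.107 μm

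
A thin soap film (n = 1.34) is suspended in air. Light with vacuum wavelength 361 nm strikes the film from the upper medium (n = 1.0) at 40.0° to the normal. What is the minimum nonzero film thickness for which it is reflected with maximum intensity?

Top surface (1.0 → 1.34): reflection off a higher-index medium gives a half-wave phase shift.
Bottom surface (1.34 → 1.0): reflection off a lower-index medium gives no phase shift.
The two reflections differ by half a wavelength.
So the condition for constructive reflection is 2 n t cos θ_r = (m + ½) λ.
Snell's law: 1.0 sin 40.0° = 1.34 sin θ_r → sin θ_r = 0.480, cos θ_r = 0.877.
Minimum at m = 0: t = λ / (4 n cos θ_r) = 361 / (4 × 1.34 × 0.877) = 76.8 nm.

76.8 nm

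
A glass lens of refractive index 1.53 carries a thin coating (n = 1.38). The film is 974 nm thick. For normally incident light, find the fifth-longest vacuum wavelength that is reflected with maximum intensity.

538 nm

Top surface (1.0 → 1.38): reflection off a higher-index medium gives a half-wave phase shift.
At the lower boundary (n = 1.38 to n = 1.53) the reflected ray undergoes a half-wave phase shift.
Net: no relative phase inversion (both shifts match).
So the condition for constructive reflection is 2 n t = m λ.
λ = 2 n t / m. The fifth-longest wavelength is m = 5: λ = 2 × 1.38 × 974 / 5.00 = 538 nm.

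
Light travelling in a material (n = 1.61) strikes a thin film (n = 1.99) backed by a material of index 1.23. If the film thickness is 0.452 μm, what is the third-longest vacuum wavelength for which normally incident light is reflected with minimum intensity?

600 nm

Ray reflecting at the top interface goes from n = 1.61 toward n = 1.99: a half-wave phase shift.
Ray reflecting at the bottom interface goes from n = 1.99 toward n = 1.23: no phase shift.
Exactly one π shift → a net half-wave offset.
So the condition for destructive reflection is 2 n t = m λ.
λ = 2 n t / m. The third-longest wavelength is m = 3: λ = 2 × 1.99 × 452 / 3.00 = 600 nm.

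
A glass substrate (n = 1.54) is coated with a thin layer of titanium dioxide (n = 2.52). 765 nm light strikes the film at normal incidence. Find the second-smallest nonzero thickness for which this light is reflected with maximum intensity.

228 nm

Ray reflecting at the top interface goes from n = 1.0 toward n = 2.52: a half-wave phase shift.
Ray reflecting at the bottom interface goes from n = 2.52 toward n = 1.54: no phase shift.
The two reflections differ by half a wavelength.
With one net inversion, constructive interference in reflection requires 2 n t = (m + ½) λ.
The second-smallest nonzero thickness corresponds to m = 1: t = (m + ½) λ / (2 n) = 1.50 × 765 / (2 × 2.52) = 228 nm.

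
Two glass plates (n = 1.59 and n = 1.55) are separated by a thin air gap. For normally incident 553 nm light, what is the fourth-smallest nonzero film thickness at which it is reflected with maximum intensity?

Ray reflecting at the top interface goes from n = 1.59 toward n = 1.0: no phase shift.
Ray reflecting at the bottom interface goes from n = 1.0 toward n = 1.55: a half-wave phase shift.
The two reflections differ by half a wavelength.
For strong reflection here: 2 n t = (m + ½) λ.
The fourth-smallest nonzero thickness corresponds to m = 3: t = (m + ½) λ / (2 n) = 3.50 × 553 / (2 × 1.0) = 968 nm.

968 nm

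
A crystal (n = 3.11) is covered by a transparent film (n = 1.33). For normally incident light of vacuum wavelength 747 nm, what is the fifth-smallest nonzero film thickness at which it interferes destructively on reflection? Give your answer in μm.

1.26 μm

Top surface (1.0 → 1.33): reflection off a higher-index medium gives a half-wave phase shift.
Bottom surface (1.33 → 3.11): reflection off a higher-index medium gives a half-wave phase shift.
The two reflections carry the same phase change, so no net offset.
So the condition for destructive reflection is 2 n t = (m + ½) λ.
The fifth-smallest nonzero thickness corresponds to m = 4: t = (m + ½) λ / (2 n) = 4.50 × 747 / (2 × 1.33) = 1264 nm.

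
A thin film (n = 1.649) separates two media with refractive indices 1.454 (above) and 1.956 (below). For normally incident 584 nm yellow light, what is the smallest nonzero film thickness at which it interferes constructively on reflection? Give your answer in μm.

0.177 μm

Top surface (1.454 → 1.649): reflection off a higher-index medium gives a half-wave phase shift.
At the lower boundary (n = 1.649 to n = 1.956) the reflected ray undergoes a half-wave phase shift.
Zero or two π shifts → no net half-wave offset.
For maximum reflection here: 2 n t = m λ.
The smallest nonzero thickness corresponds to m = 1: t = m λ / (2 n) = 1.00 × 584 / (2 × 1.649) = 177 nm.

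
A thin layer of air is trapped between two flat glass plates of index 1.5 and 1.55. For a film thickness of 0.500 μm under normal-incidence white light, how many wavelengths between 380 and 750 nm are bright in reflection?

2

At the upper boundary (n = 1.5 to n = 1.0) the reflected ray undergoes no phase shift.
Ray reflecting at the bottom interface goes from n = 1.0 toward n = 1.55: a half-wave phase shift.
Exactly one π shift → a net half-wave offset.
So the condition for constructive reflection is 2 n t = (m + ½) λ.
λ = 2 n t / (m + ½) = 1000 / (m + ½) nm.
m=0: 2000 nm (IR); m=1: 667 nm (visible); m=2: 400 nm (visible); m=3: 286 nm (UV).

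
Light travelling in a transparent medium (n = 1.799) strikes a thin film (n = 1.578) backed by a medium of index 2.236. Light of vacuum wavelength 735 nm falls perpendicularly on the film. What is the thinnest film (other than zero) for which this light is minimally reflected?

233 nm

Ray reflecting at the top interface goes from n = 1.799 toward n = 1.578: no phase shift.
At the lower boundary (n = 1.578 to n = 2.236) the reflected ray undergoes a half-wave phase shift.
Net: one phase inversion between the two reflected rays.
For weak reflection here: 2 n t = m λ.
Minimum nonzero at m = 1: t = λ / (2 n) = 735 / (2 × 1.578) = 233 nm.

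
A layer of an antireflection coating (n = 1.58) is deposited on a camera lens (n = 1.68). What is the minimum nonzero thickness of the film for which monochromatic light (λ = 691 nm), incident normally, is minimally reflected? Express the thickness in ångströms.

1093 Å

Ray reflecting at the top interface goes from n = 1.0 toward n = 1.58: a half-wave phase shift.
At the lower boundary (n = 1.58 to n = 1.68) the reflected ray undergoes a half-wave phase shift.
Net: no relative phase inversion (both shifts match).
With no net inversion, destructive interference in reflection requires 2 n t = (m + ½) λ.
Minimum at m = 0: t = λ / (4 n) = 691 / (4 × 1.58) = 109 nm.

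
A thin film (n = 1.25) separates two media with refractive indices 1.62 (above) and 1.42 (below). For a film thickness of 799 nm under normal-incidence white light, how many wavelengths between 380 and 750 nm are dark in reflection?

At the upper boundary (n = 1.62 to n = 1.25) the reflected ray undergoes no phase shift.
At the lower boundary (n = 1.25 to n = 1.42) the reflected ray undergoes a half-wave phase shift.
The two reflections differ by half a wavelength.
So the condition for destructive reflection is 2 n t = m λ.
λ = 2 n t / m = 1998 / m nm.
m=2: 999 nm (IR); m=3: 666 nm (visible); m=4: 499 nm (visible); m=5: 400 nm (visible); m=6: 333 nm (UV).

3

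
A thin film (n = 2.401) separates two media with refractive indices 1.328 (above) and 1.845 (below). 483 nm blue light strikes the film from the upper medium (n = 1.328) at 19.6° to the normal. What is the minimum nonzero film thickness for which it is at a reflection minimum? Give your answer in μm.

0.102 μm

Ray reflecting at the top interface goes from n = 1.328 toward n = 2.401: a half-wave phase shift.
Ray reflecting at the bottom interface goes from n = 2.401 toward n = 1.845: no phase shift.
Exactly one π shift → a net half-wave offset.
With one net inversion, destructive interference in reflection requires 2 n t cos θ_r = m λ.
Snell's law: 1.328 sin 19.6° = 2.401 sin θ_r → sin θ_r = 0.186, cos θ_r = 0.983.
Minimum nonzero at m = 1: t = λ / (2 n cos θ_r) = 483 / (2 × 2.401 × 0.983) = 102 nm.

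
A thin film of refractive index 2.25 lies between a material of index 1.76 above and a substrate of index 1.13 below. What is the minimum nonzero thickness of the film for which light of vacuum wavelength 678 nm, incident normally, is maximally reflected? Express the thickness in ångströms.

753 Å

At the upper boundary (n = 1.76 to n = 2.25) the reflected ray undergoes a half-wave phase shift.
Ray reflecting at the bottom interface goes from n = 2.25 toward n = 1.13: no phase shift.
Net: one phase inversion between the two reflected rays.
With one net inversion, constructive interference in reflection requires 2 n t = (m + ½) λ.
Minimum at m = 0: t = λ / (4 n) = 678 / (4 × 2.25) = 75.3 nm.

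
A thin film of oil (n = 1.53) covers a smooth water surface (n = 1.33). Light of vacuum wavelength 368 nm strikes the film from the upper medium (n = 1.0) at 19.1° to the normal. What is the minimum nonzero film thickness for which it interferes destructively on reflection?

At the upper boundary (n = 1.0 to n = 1.53) the reflected ray undergoes a half-wave phase shift.
Ray reflecting at the bottom interface goes from n = 1.53 toward n = 1.33: no phase shift.
The two reflections differ by half a wavelength.
For weak reflection here: 2 n t cos θ_r = m λ.
Snell's law: 1.0 sin 19.1° = 1.53 sin θ_r → sin θ_r = 0.214, cos θ_r = 0.977.
Minimum nonzero at m = 1: t = λ / (2 n cos θ_r) = 368 / (2 × 1.53 × 0.977) = 123 nm.

123 nm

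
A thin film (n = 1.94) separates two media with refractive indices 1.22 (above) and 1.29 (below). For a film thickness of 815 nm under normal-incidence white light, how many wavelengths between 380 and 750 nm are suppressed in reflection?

4

Top surface (1.22 → 1.94): reflection off a higher-index medium gives a half-wave phase shift.
At the lower boundary (n = 1.94 to n = 1.29) the reflected ray undergoes no phase shift.
The two reflections differ by half a wavelength.
With one net inversion, destructive interference in reflection requires 2 n t = m λ.
λ = 2 n t / m = 3162 / m nm.
m=4: 791 nm (IR); m=5: 632 nm (visible); m=6: 527 nm (visible); m=7: 452 nm (visible); m=8: 395 nm (visible); m=9: 351 nm (UV).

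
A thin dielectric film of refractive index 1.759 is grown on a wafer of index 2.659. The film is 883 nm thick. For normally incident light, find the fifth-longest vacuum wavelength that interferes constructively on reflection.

At the upper boundary (n = 1.0 to n = 1.759) the reflected ray undergoes a half-wave phase shift.
At the lower boundary (n = 1.759 to n = 2.659) the reflected ray undergoes a half-wave phase shift.
Net: no relative phase inversion (both shifts match).
With no net inversion, constructive interference in reflection requires 2 n t = m λ.
λ = 2 n t / m. The fifth-longest wavelength is m = 5: λ = 2 × 1.759 × 883 / 5.00 = 621 nm.

621 nm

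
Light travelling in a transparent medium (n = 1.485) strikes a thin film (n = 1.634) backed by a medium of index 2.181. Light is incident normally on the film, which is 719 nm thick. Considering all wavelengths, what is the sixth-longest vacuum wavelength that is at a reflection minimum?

Top surface (1.485 → 1.634): reflection off a higher-index medium gives a half-wave phase shift.
Ray reflecting at the bottom interface goes from n = 1.634 toward n = 2.181: a half-wave phase shift.
Net: no relative phase inversion (both shifts match).
So the condition for destructive reflection is 2 n t = (m + ½) λ.
λ = 2 n t / (m + ½). The sixth-longest wavelength is m = 5: λ = 2 × 1.634 × 719 / 5.50 = 427 nm.

427 nm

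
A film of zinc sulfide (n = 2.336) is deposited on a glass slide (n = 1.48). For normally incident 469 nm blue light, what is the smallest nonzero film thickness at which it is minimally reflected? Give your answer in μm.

Ray reflecting at the top interface goes from n = 1.0 toward n = 2.336: a half-wave phase shift.
At the lower boundary (n = 2.336 to n = 1.48) the reflected ray undergoes no phase shift.
The two reflections differ by half a wavelength.
So the condition for destructive reflection is 2 n t = m λ.
The smallest nonzero thickness corresponds to m = 1: t = m λ / (2 n) = 1.00 × 469 / (2 × 2.336) = 100 nm.

0.100 μm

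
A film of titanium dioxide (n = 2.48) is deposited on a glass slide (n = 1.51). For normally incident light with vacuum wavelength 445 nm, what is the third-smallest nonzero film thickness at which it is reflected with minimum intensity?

269 nm

At the upper boundary (n = 1.0 to n = 2.48) the reflected ray undergoes a half-wave phase shift.
Bottom surface (2.48 → 1.51): reflection off a lower-index medium gives no phase shift.
Net: one phase inversion between the two reflected rays.
With one net inversion, destructive interference in reflection requires 2 n t = m λ.
The third-smallest nonzero thickness corresponds to m = 3: t = m λ / (2 n) = 3.00 × 445 / (2 × 2.48) = 269 nm.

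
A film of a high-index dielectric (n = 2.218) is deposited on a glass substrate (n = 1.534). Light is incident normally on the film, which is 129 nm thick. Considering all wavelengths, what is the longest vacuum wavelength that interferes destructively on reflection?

572 nm

Ray reflecting at the top interface goes from n = 1.0 toward n = 2.218: a half-wave phase shift.
Ray reflecting at the bottom interface goes from n = 2.218 toward n = 1.534: no phase shift.
Net: one phase inversion between the two reflected rays.
For dark reflection here: 2 n t = m λ.
λ = 2 n t / m. The longest wavelength is m = 1: λ = 2 × 2.218 × 129 / 1.00 = 572 nm.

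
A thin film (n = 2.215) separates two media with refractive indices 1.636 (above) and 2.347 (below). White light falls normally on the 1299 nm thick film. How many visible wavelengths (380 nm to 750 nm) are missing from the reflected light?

Ray reflecting at the top interface goes from n = 1.636 toward n = 2.215: a half-wave phase shift.
At the lower boundary (n = 2.215 to n = 2.347) the reflected ray undergoes a half-wave phase shift.
The two reflections carry the same phase change, so no net offset.
With no net inversion, destructive interference in reflection requires 2 n t = (m + ½) λ.
λ = 2 n t / (m + ½) = 5755 / (m + ½) nm.
m=7: 767 nm (IR); m=8: 677 nm (visible); m=9: 606 nm (visible); m=10: 548 nm (visible); m=11: 500 nm (visible); m=12: 460 nm (visible); m=13: 426 nm (visible); m=14: 397 nm (visible); m=15: 371 nm (UV).

7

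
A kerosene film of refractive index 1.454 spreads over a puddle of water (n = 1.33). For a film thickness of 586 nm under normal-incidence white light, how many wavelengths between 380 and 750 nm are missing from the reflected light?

Ray reflecting at the top interface goes from n = 1.0 toward n = 1.454: a half-wave phase shift.
Bottom surface (1.454 → 1.33): reflection off a lower-index medium gives no phase shift.
Net: one phase inversion between the two reflected rays.
With one net inversion, destructive interference in reflection requires 2 n t = m λ.
λ = 2 n t / m = 1704 / m nm.
m=2: 852 nm (IR); m=3: 568 nm (visible); m=4: 426 nm (visible); m=5: 341 nm (UV).

2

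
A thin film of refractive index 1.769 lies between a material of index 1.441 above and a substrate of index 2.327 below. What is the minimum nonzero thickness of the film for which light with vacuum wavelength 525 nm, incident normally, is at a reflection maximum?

Ray reflecting at the top interface goes from n = 1.441 toward n = 1.769: a half-wave phase shift.
At the lower boundary (n = 1.769 to n = 2.327) the reflected ray undergoes a half-wave phase shift.
The two reflections carry the same phase change, so no net offset.
For maximum reflection here: 2 n t = m λ.
Minimum nonzero at m = 1: t = λ / (2 n) = 525 / (2 × 1.769) = 148 nm.

148 nm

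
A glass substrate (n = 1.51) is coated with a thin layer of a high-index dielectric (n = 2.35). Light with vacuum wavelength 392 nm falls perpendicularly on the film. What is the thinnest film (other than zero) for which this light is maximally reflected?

41.7 nm

At the upper boundary (n = 1.0 to n = 2.35) the reflected ray undergoes a half-wave phase shift.
Ray reflecting at the bottom interface goes from n = 2.35 toward n = 1.51: no phase shift.
Exactly one π shift → a net half-wave offset.
For strong reflection here: 2 n t = (m + ½) λ.
Minimum at m = 0: t = λ / (4 n) = 392 / (4 × 2.35) = 41.7 nm.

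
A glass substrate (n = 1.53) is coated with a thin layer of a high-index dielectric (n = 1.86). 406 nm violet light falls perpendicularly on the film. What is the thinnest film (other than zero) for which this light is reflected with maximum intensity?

At the upper boundary (n = 1.0 to n = 1.86) the reflected ray undergoes a half-wave phase shift.
Ray reflecting at the bottom interface goes from n = 1.86 toward n = 1.53: no phase shift.
Net: one phase inversion between the two reflected rays.
With one net inversion, constructive interference in reflection requires 2 n t = (m + ½) λ.
Minimum at m = 0: t = λ / (4 n) = 406 / (4 × 1.86) = 54.6 nm.

54.6 nm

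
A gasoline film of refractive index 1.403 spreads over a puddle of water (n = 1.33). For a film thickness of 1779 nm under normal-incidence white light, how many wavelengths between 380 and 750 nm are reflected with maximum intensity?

6

Ray reflecting at the top interface goes from n = 1.0 toward n = 1.403: a half-wave phase shift.
Ray reflecting at the bottom interface goes from n = 1.403 toward n = 1.33: no phase shift.
Net: one phase inversion between the two reflected rays.
With one net inversion, constructive interference in reflection requires 2 n t = (m + ½) λ.
λ = 2 n t / (m + ½) = 4992 / (m + ½) nm.
m=6: 768 nm (IR); m=7: 666 nm (visible); m=8: 587 nm (visible); m=9: 525 nm (visible); m=10: 475 nm (visible); m=11: 434 nm (visible); m=12: 399 nm (visible); m=13: 370 nm (UV).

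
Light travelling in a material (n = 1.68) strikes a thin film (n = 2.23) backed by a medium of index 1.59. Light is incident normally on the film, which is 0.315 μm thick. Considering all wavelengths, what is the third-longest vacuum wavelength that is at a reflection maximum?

Ray reflecting at the top interface goes from n = 1.68 toward n = 2.23: a half-wave phase shift.
Bottom surface (2.23 → 1.59): reflection off a lower-index medium gives no phase shift.
Net: one phase inversion between the two reflected rays.
So the condition for constructive reflection is 2 n t = (m + ½) λ.
λ = 2 n t / (m + ½). The third-longest wavelength is m = 2: λ = 2 × 2.23 × 315 / 2.50 = 562 nm.

562 nm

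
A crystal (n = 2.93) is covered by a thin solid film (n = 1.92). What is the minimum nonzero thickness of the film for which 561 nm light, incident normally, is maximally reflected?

At the upper boundary (n = 1.0 to n = 1.92) the reflected ray undergoes a half-wave phase shift.
Bottom surface (1.92 → 2.93): reflection off a higher-index medium gives a half-wave phase shift.
The two reflections carry the same phase change, so no net offset.
For maximum reflection here: 2 n t = m λ.
Minimum nonzero at m = 1: t = λ / (2 n) = 561 / (2 × 1.92) = 146 nm.

146 nm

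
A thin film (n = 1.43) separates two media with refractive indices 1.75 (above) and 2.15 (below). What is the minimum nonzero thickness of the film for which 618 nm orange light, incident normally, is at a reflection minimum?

Ray reflecting at the top interface goes from n = 1.75 toward n = 1.43: no phase shift.
At the lower boundary (n = 1.43 to n = 2.15) the reflected ray undergoes a half-wave phase shift.
Net: one phase inversion between the two reflected rays.
So the condition for destructive reflection is 2 n t = m λ.
Minimum nonzero at m = 1: t = λ / (2 n) = 618 / (2 × 1.43) = 216 nm.

216 nm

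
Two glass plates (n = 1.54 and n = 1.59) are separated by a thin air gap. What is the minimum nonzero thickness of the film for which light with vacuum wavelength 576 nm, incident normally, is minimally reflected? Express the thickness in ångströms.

Ray reflecting at the top interface goes from n = 1.54 toward n = 1.0: no phase shift.
Bottom surface (1.0 → 1.59): reflection off a higher-index medium gives a half-wave phase shift.
The two reflections differ by half a wavelength.
With one net inversion, destructive interference in reflection requires 2 n t = m λ.
Minimum nonzero at m = 1: t = λ / (2 n) = 576 / (2 × 1.0) = 288 nm.

2880 Å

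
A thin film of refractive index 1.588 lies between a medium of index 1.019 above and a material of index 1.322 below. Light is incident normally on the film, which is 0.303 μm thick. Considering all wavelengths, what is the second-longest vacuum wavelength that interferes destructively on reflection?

481 nm

At the upper boundary (n = 1.019 to n = 1.588) the reflected ray undergoes a half-wave phase shift.
At the lower boundary (n = 1.588 to n = 1.322) the reflected ray undergoes no phase shift.
The two reflections differ by half a wavelength.
With one net inversion, destructive interference in reflection requires 2 n t = m λ.
λ = 2 n t / m. The second-longest wavelength is m = 2: λ = 2 × 1.588 × 303 / 2.00 = 481 nm.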